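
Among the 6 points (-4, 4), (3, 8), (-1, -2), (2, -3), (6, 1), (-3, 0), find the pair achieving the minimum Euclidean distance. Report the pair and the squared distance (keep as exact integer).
Pair = ((-1, -2), (-3, 0)); squared distance = 8

Compute all C(6, 2) = 15 pairwise squared distances (x_i − x_j)² + (y_i − y_j)². The minimum is 8, attained by the pair ((-1, -2), (-3, 0)).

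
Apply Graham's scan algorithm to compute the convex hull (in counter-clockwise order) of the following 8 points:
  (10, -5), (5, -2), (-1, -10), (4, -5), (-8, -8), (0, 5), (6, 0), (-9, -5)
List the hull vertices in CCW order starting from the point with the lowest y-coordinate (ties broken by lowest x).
Hull (CCW) = [(-1, -10), (10, -5), (6, 0), (0, 5), (-9, -5), (-8, -8)]

Graham scan procedure:
  1. Find the pivot p₀ = point with lowest y (tie → lowest x): (-1, -10).
  2. Sort the remaining points by polar angle around p₀.
  3. Walk through sorted points, maintaining a stack; pop the top while the last three entries make a non-left turn (cross product ≤ 0).
  4. Final stack is the convex hull in CCW order: (-1, -10), (10, -5), (6, 0), (0, 5), (-9, -5), (-8, -8).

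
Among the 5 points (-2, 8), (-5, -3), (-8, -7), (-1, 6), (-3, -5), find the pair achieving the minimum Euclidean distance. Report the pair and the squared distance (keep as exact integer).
Pair = ((-2, 8), (-1, 6)); squared distance = 5

Compute all C(5, 2) = 10 pairwise squared distances (x_i − x_j)² + (y_i − y_j)². The minimum is 5, attained by the pair ((-2, 8), (-1, 6)).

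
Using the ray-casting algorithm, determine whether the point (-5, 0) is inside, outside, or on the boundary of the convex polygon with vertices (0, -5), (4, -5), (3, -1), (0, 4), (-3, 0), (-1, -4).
The point (-5, 0) lies strictly outside the polygon

Cast a horizontal ray to the right from the query point and count how many polygon edges it crosses (each edge strictly once or zero times, handled with the usual half-open convention). 
Parity of crossings → even ⇒ outside.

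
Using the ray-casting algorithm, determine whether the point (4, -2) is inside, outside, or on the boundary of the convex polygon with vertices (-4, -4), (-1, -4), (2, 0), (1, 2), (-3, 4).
The point (4, -2) lies strictly outside the polygon

Cast a horizontal ray to the right from the query point and count how many polygon edges it crosses (each edge strictly once or zero times, handled with the usual half-open convention). 
Parity of crossings → even ⇒ outside.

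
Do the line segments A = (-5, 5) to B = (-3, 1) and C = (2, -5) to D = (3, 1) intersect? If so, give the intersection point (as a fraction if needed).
No (intersection of containing lines falls outside at least one segment)

Parametrize and solve: t = 13/4, s = -1/2. At least one of these is outside [0, 1], so the segments do not intersect.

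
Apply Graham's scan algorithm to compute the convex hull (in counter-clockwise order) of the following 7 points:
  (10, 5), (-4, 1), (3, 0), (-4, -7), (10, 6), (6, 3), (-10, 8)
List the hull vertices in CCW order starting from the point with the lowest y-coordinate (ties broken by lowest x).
Hull (CCW) = [(-4, -7), (10, 5), (10, 6), (-10, 8)]

Graham scan procedure:
  1. Find the pivot p₀ = point with lowest y (tie → lowest x): (-4, -7).
  2. Sort the remaining points by polar angle around p₀.
  3. Walk through sorted points, maintaining a stack; pop the top while the last three entries make a non-left turn (cross product ≤ 0).
  4. Final stack is the convex hull in CCW order: (-4, -7), (10, 5), (10, 6), (-10, 8).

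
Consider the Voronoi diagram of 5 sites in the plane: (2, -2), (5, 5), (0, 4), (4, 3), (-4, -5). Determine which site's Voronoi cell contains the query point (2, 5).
Nearest site = (0, 4)

The Voronoi cell of site s contains exactly those query points closer to s than to any other site. Compute squared distances from q = (2, 5) to each site:
  (0 − 2)² + (4 − 5)² = 5
  (4 − 2)² + (3 − 5)² = 8
  (5 − 2)² + (5 − 5)² = 9
  (2 − 2)² + (-2 − 5)² = 49
  (-4 − 2)² + (-5 − 5)² = 136
Minimum is attained by (0, 4), so q lies in its Voronoi cell.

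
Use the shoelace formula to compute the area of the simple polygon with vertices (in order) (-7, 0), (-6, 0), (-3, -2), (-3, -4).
Area = 5

Shoelace formula: Area = (1/2) |Σ_i (x_i · y_{i+1} − x_{i+1} · y_i)| (indices mod n). Compute each cross term:
  (-7)(0) − (-6)(0) = 0
  (-6)(-2) − (-3)(0) = 12
  (-3)(-4) − (-3)(-2) = 6
  (-3)(0) − (-7)(-4) = -28
Sum = -10, so (signed) Area = -10/2 = -5, |Area| = 5.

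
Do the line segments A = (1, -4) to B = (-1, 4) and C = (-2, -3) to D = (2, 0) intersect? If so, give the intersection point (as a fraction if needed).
Yes; intersection at (6/19, -24/19) (t = 13/38 on AB, s = 11/19 on CD)

Parametrize AB as A + t(B − A) = (1 + -2 t, -4 + 8 t) and CD as C + s(D − C) = (-2 + 4 s, -3 + 3 s). Solve the linear system for (t, s). Determinant = 38 ≠ 0, so a unique intersection of the containing lines exists. Solution: t = 13/38, s = 11/19 — both in [0, 1], so the segments cross. Intersection point: (6/19, -24/19).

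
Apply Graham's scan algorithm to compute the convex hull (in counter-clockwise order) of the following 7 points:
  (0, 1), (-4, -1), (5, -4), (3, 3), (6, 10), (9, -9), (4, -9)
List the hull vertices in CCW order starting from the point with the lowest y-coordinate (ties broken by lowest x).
Hull (CCW) = [(4, -9), (9, -9), (6, 10), (-4, -1)]

Graham scan procedure:
  1. Find the pivot p₀ = point with lowest y (tie → lowest x): (4, -9).
  2. Sort the remaining points by polar angle around p₀.
  3. Walk through sorted points, maintaining a stack; pop the top while the last three entries make a non-left turn (cross product ≤ 0).
  4. Final stack is the convex hull in CCW order: (4, -9), (9, -9), (6, 10), (-4, -1).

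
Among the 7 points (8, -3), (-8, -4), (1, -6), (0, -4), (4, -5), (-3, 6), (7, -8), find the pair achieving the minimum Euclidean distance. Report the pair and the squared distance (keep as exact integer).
Pair = ((1, -6), (0, -4)); squared distance = 5

Compute all C(7, 2) = 21 pairwise squared distances (x_i − x_j)² + (y_i − y_j)². The minimum is 5, attained by the pair ((1, -6), (0, -4)).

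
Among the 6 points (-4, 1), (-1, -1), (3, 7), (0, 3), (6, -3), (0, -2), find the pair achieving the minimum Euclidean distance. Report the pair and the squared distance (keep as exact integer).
Pair = ((-1, -1), (0, -2)); squared distance = 2

Compute all C(6, 2) = 15 pairwise squared distances (x_i − x_j)² + (y_i − y_j)². The minimum is 2, attained by the pair ((-1, -1), (0, -2)).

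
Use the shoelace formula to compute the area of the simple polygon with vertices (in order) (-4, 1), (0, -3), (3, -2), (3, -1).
Area = 23/2

Shoelace formula: Area = (1/2) |Σ_i (x_i · y_{i+1} − x_{i+1} · y_i)| (indices mod n). Compute each cross term:
  (-4)(-3) − (0)(1) = 12
  (0)(-2) − (3)(-3) = 9
  (3)(-1) − (3)(-2) = 3
  (3)(1) − (-4)(-1) = -1
Sum = 23, so (signed) Area = 23/2 = 23/2, |Area| = 23/2.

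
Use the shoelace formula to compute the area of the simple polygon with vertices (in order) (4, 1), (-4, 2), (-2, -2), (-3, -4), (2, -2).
Area = 25

Shoelace formula: Area = (1/2) |Σ_i (x_i · y_{i+1} − x_{i+1} · y_i)| (indices mod n). Compute each cross term:
  (4)(2) − (-4)(1) = 12
  (-4)(-2) − (-2)(2) = 12
  (-2)(-4) − (-3)(-2) = 2
  (-3)(-2) − (2)(-4) = 14
  (2)(1) − (4)(-2) = 10
Sum = 50, so (signed) Area = 50/2 = 25, |Area| = 25.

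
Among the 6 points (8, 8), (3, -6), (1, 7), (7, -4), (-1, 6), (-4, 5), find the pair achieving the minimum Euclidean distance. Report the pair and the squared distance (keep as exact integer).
Pair = ((1, 7), (-1, 6)); squared distance = 5

Compute all C(6, 2) = 15 pairwise squared distances (x_i − x_j)² + (y_i − y_j)². The minimum is 5, attained by the pair ((1, 7), (-1, 6)).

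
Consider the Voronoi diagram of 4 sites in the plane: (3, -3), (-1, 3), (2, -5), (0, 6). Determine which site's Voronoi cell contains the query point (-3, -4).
Nearest site = (2, -5)

The Voronoi cell of site s contains exactly those query points closer to s than to any other site. Compute squared distances from q = (-3, -4) to each site:
  (2 − -3)² + (-5 − -4)² = 26
  (3 − -3)² + (-3 − -4)² = 37
  (-1 − -3)² + (3 − -4)² = 53
  (0 − -3)² + (6 − -4)² = 109
Minimum is attained by (2, -5), so q lies in its Voronoi cell.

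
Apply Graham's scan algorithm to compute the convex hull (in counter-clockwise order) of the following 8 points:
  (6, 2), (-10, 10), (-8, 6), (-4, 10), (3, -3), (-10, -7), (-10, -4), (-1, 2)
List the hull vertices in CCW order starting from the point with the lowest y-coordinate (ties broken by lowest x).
Hull (CCW) = [(-10, -7), (3, -3), (6, 2), (-4, 10), (-10, 10)]

Graham scan procedure:
  1. Find the pivot p₀ = point with lowest y (tie → lowest x): (-10, -7).
  2. Sort the remaining points by polar angle around p₀.
  3. Walk through sorted points, maintaining a stack; pop the top while the last three entries make a non-left turn (cross product ≤ 0).
  4. Final stack is the convex hull in CCW order: (-10, -7), (3, -3), (6, 2), (-4, 10), (-10, 10).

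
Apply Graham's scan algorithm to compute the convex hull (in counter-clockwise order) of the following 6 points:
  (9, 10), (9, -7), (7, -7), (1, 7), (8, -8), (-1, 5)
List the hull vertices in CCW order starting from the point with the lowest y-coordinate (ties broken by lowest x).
Hull (CCW) = [(8, -8), (9, -7), (9, 10), (1, 7), (-1, 5), (7, -7)]

Graham scan procedure:
  1. Find the pivot p₀ = point with lowest y (tie → lowest x): (8, -8).
  2. Sort the remaining points by polar angle around p₀.
  3. Walk through sorted points, maintaining a stack; pop the top while the last three entries make a non-left turn (cross product ≤ 0).
  4. Final stack is the convex hull in CCW order: (8, -8), (9, -7), (9, 10), (1, 7), (-1, 5), (7, -7).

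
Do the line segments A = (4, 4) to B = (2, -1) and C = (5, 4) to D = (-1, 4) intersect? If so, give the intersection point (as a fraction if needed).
Yes; intersection at (4, 4) (t = 0 on AB, s = 1/6 on CD)

Parametrize AB as A + t(B − A) = (4 + -2 t, 4 + -5 t) and CD as C + s(D − C) = (5 + -6 s, 4 + 0 s). Solve the linear system for (t, s). Determinant = 30 ≠ 0, so a unique intersection of the containing lines exists. Solution: t = 0, s = 1/6 — both in [0, 1], so the segments cross. Intersection point: (4, 4).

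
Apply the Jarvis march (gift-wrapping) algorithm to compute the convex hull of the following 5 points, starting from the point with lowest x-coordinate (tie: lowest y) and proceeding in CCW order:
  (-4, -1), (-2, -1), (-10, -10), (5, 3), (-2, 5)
Hull (CCW) = [(-10, -10), (5, 3), (-2, 5)]

Jarvis march: at each step, from the current hull vertex p, select the next vertex q as the point such that every other point lies strictly to the left of (or on) the directed line p → q. (Equivalently: for every other point r, the cross product (q − p) × (r − p) ≥ 0.)
Starting point (lowest x, tie lowest y): (-10, -10). Wrap until returning to start. Resulting hull: (-10, -10), (5, 3), (-2, 5).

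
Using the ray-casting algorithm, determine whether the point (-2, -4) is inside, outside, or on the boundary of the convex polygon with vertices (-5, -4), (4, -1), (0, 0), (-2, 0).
The point (-2, -4) lies strictly outside the polygon

Cast a horizontal ray to the right from the query point and count how many polygon edges it crosses (each edge strictly once or zero times, handled with the usual half-open convention). 
Parity of crossings → even ⇒ outside.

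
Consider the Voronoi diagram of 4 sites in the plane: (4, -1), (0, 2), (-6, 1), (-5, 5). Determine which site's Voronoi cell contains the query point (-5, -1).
Nearest site = (-6, 1)

The Voronoi cell of site s contains exactly those query points closer to s than to any other site. Compute squared distances from q = (-5, -1) to each site:
  (-6 − -5)² + (1 − -1)² = 5
  (0 − -5)² + (2 − -1)² = 34
  (-5 − -5)² + (5 − -1)² = 36
  (4 − -5)² + (-1 − -1)² = 81
Minimum is attained by (-6, 1), so q lies in its Voronoi cell.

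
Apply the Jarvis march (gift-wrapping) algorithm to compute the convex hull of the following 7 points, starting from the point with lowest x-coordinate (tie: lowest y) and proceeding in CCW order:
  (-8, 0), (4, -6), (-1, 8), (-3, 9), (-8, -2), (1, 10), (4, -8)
Hull (CCW) = [(-8, -2), (4, -8), (4, -6), (1, 10), (-3, 9), (-8, 0)]

Jarvis march: at each step, from the current hull vertex p, select the next vertex q as the point such that every other point lies strictly to the left of (or on) the directed line p → q. (Equivalently: for every other point r, the cross product (q − p) × (r − p) ≥ 0.)
Starting point (lowest x, tie lowest y): (-8, -2). Wrap until returning to start. Resulting hull: (-8, -2), (4, -8), (4, -6), (1, 10), (-3, 9), (-8, 0).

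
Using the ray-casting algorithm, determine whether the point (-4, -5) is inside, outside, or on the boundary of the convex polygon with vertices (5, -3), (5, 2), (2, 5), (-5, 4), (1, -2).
The point (-4, -5) lies strictly outside the polygon

Cast a horizontal ray to the right from the query point and count how many polygon edges it crosses (each edge strictly once or zero times, handled with the usual half-open convention). 
Parity of crossings → even ⇒ outside.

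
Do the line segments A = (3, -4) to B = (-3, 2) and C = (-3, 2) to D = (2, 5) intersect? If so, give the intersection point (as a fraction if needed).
Yes; intersection at (-3, 2) (t = 1 on AB, s = 0 on CD)

Parametrize AB as A + t(B − A) = (3 + -6 t, -4 + 6 t) and CD as C + s(D − C) = (-3 + 5 s, 2 + 3 s). Solve the linear system for (t, s). Determinant = 48 ≠ 0, so a unique intersection of the containing lines exists. Solution: t = 1, s = 0 — both in [0, 1], so the segments cross. Intersection point: (-3, 2).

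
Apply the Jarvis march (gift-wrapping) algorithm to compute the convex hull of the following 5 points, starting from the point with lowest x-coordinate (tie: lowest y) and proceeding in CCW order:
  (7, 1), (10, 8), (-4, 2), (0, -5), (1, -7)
Hull (CCW) = [(-4, 2), (1, -7), (7, 1), (10, 8)]

Jarvis march: at each step, from the current hull vertex p, select the next vertex q as the point such that every other point lies strictly to the left of (or on) the directed line p → q. (Equivalently: for every other point r, the cross product (q − p) × (r − p) ≥ 0.)
Starting point (lowest x, tie lowest y): (-4, 2). Wrap until returning to start. Resulting hull: (-4, 2), (1, -7), (7, 1), (10, 8).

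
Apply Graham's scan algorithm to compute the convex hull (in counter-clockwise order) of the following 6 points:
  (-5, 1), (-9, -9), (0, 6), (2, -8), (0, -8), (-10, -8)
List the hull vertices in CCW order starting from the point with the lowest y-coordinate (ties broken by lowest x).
Hull (CCW) = [(-9, -9), (2, -8), (0, 6), (-5, 1), (-10, -8)]

Graham scan procedure:
  1. Find the pivot p₀ = point with lowest y (tie → lowest x): (-9, -9).
  2. Sort the remaining points by polar angle around p₀.
  3. Walk through sorted points, maintaining a stack; pop the top while the last three entries make a non-left turn (cross product ≤ 0).
  4. Final stack is the convex hull in CCW order: (-9, -9), (2, -8), (0, 6), (-5, 1), (-10, -8).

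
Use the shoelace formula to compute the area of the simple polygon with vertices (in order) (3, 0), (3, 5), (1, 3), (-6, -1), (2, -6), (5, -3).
Area = 107/2

Shoelace formula: Area = (1/2) |Σ_i (x_i · y_{i+1} − x_{i+1} · y_i)| (indices mod n). Compute each cross term:
  (3)(5) − (3)(0) = 15
  (3)(3) − (1)(5) = 4
  (1)(-1) − (-6)(3) = 17
  (-6)(-6) − (2)(-1) = 38
  (2)(-3) − (5)(-6) = 24
  (5)(0) − (3)(-3) = 9
Sum = 107, so (signed) Area = 107/2 = 107/2, |Area| = 107/2.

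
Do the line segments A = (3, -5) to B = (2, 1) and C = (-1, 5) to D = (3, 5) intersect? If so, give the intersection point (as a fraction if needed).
No (intersection of containing lines falls outside at least one segment)

Parametrize and solve: t = 5/3, s = 7/12. At least one of these is outside [0, 1], so the segments do not intersect.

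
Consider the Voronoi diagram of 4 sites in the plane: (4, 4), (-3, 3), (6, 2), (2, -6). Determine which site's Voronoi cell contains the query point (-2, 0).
Nearest site = (-3, 3)

The Voronoi cell of site s contains exactly those query points closer to s than to any other site. Compute squared distances from q = (-2, 0) to each site:
  (-3 − -2)² + (3 − 0)² = 10
  (2 − -2)² + (-6 − 0)² = 52
  (4 − -2)² + (4 − 0)² = 52
  (6 − -2)² + (2 − 0)² = 68
Minimum is attained by (-3, 3), so q lies in its Voronoi cell.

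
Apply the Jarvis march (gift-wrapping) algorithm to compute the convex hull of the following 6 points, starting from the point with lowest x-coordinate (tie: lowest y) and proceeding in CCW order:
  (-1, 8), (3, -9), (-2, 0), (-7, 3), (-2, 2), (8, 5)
Hull (CCW) = [(-7, 3), (3, -9), (8, 5), (-1, 8)]

Jarvis march: at each step, from the current hull vertex p, select the next vertex q as the point such that every other point lies strictly to the left of (or on) the directed line p → q. (Equivalently: for every other point r, the cross product (q − p) × (r − p) ≥ 0.)
Starting point (lowest x, tie lowest y): (-7, 3). Wrap until returning to start. Resulting hull: (-7, 3), (3, -9), (8, 5), (-1, 8).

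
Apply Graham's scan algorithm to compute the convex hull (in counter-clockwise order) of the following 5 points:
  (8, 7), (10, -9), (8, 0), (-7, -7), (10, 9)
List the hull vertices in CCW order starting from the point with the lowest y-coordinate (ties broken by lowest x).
Hull (CCW) = [(10, -9), (10, 9), (-7, -7)]

Graham scan procedure:
  1. Find the pivot p₀ = point with lowest y (tie → lowest x): (10, -9).
  2. Sort the remaining points by polar angle around p₀.
  3. Walk through sorted points, maintaining a stack; pop the top while the last three entries make a non-left turn (cross product ≤ 0).
  4. Final stack is the convex hull in CCW order: (10, -9), (10, 9), (-7, -7).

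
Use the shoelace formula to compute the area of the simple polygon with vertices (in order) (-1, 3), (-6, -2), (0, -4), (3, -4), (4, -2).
Area = 38

Shoelace formula: Area = (1/2) |Σ_i (x_i · y_{i+1} − x_{i+1} · y_i)| (indices mod n). Compute each cross term:
  (-1)(-2) − (-6)(3) = 20
  (-6)(-4) − (0)(-2) = 24
  (0)(-4) − (3)(-4) = 12
  (3)(-2) − (4)(-4) = 10
  (4)(3) − (-1)(-2) = 10
Sum = 76, so (signed) Area = 76/2 = 38, |Area| = 38.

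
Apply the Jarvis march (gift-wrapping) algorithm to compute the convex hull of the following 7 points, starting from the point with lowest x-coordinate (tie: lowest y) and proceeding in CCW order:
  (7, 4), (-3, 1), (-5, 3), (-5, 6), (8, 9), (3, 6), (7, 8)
Hull (CCW) = [(-5, 3), (-3, 1), (7, 4), (8, 9), (-5, 6)]

Jarvis march: at each step, from the current hull vertex p, select the next vertex q as the point such that every other point lies strictly to the left of (or on) the directed line p → q. (Equivalently: for every other point r, the cross product (q − p) × (r − p) ≥ 0.)
Starting point (lowest x, tie lowest y): (-5, 3). Wrap until returning to start. Resulting hull: (-5, 3), (-3, 1), (7, 4), (8, 9), (-5, 6).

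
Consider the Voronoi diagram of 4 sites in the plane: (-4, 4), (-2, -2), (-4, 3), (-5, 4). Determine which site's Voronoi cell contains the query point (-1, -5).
Nearest site = (-2, -2)

The Voronoi cell of site s contains exactly those query points closer to s than to any other site. Compute squared distances from q = (-1, -5) to each site:
  (-2 − -1)² + (-2 − -5)² = 10
  (-4 − -1)² + (3 − -5)² = 73
  (-4 − -1)² + (4 − -5)² = 90
  (-5 − -1)² + (4 − -5)² = 97
Minimum is attained by (-2, -2), so q lies in its Voronoi cell.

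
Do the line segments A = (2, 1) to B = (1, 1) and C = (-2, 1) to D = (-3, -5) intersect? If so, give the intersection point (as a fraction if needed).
No (intersection of containing lines falls outside at least one segment)

Parametrize and solve: t = 4, s = 0. At least one of these is outside [0, 1], so the segments do not intersect.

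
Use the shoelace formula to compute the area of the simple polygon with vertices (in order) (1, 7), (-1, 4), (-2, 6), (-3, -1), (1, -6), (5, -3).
Area = 117/2

Shoelace formula: Area = (1/2) |Σ_i (x_i · y_{i+1} − x_{i+1} · y_i)| (indices mod n). Compute each cross term:
  (1)(4) − (-1)(7) = 11
  (-1)(6) − (-2)(4) = 2
  (-2)(-1) − (-3)(6) = 20
  (-3)(-6) − (1)(-1) = 19
  (1)(-3) − (5)(-6) = 27
  (5)(7) − (1)(-3) = 38
Sum = 117, so (signed) Area = 117/2 = 117/2, |Area| = 117/2.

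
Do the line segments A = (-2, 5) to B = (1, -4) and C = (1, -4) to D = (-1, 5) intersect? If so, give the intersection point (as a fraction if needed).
Yes; intersection at (1, -4) (t = 1 on AB, s = 0 on CD)

Parametrize AB as A + t(B − A) = (-2 + 3 t, 5 + -9 t) and CD as C + s(D − C) = (1 + -2 s, -4 + 9 s). Solve the linear system for (t, s). Determinant = -9 ≠ 0, so a unique intersection of the containing lines exists. Solution: t = 1, s = 0 — both in [0, 1], so the segments cross. Intersection point: (1, -4).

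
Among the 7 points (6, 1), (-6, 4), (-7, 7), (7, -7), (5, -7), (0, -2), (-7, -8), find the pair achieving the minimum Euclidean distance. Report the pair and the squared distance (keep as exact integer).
Pair = ((7, -7), (5, -7)); squared distance = 4

Compute all C(7, 2) = 21 pairwise squared distances (x_i − x_j)² + (y_i − y_j)². The minimum is 4, attained by the pair ((7, -7), (5, -7)).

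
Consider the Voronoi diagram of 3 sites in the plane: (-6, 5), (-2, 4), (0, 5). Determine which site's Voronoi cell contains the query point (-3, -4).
Nearest site = (-2, 4)

The Voronoi cell of site s contains exactly those query points closer to s than to any other site. Compute squared distances from q = (-3, -4) to each site:
  (-2 − -3)² + (4 − -4)² = 65
  (-6 − -3)² + (5 − -4)² = 90
  (0 − -3)² + (5 − -4)² = 90
Minimum is attained by (-2, 4), so q lies in its Voronoi cell.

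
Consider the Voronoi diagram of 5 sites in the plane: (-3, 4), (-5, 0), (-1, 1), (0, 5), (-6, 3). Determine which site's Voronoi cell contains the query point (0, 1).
Nearest site = (-1, 1)

The Voronoi cell of site s contains exactly those query points closer to s than to any other site. Compute squared distances from q = (0, 1) to each site:
  (-1 − 0)² + (1 − 1)² = 1
  (0 − 0)² + (5 − 1)² = 16
  (-3 − 0)² + (4 − 1)² = 18
  (-5 − 0)² + (0 − 1)² = 26
  (-6 − 0)² + (3 − 1)² = 40
Minimum is attained by (-1, 1), so q lies in its Voronoi cell.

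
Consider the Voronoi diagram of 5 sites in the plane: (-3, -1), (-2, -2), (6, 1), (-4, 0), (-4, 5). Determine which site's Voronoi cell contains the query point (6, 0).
Nearest site = (6, 1)

The Voronoi cell of site s contains exactly those query points closer to s than to any other site. Compute squared distances from q = (6, 0) to each site:
  (6 − 6)² + (1 − 0)² = 1
  (-2 − 6)² + (-2 − 0)² = 68
  (-3 − 6)² + (-1 − 0)² = 82
  (-4 − 6)² + (0 − 0)² = 100
  (-4 − 6)² + (5 − 0)² = 125
Minimum is attained by (6, 1), so q lies in its Voronoi cell.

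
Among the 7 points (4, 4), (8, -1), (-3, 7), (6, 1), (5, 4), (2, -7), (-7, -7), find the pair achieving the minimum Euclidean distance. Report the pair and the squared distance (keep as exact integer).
Pair = ((4, 4), (5, 4)); squared distance = 1

Compute all C(7, 2) = 21 pairwise squared distances (x_i − x_j)² + (y_i − y_j)². The minimum is 1, attained by the pair ((4, 4), (5, 4)).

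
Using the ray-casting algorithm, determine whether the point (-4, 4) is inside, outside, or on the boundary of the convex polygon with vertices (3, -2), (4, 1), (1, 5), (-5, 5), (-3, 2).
The point (-4, 4) lies strictly inside the polygon

Cast a horizontal ray to the right from the query point and count how many polygon edges it crosses (each edge strictly once or zero times, handled with the usual half-open convention). 
Parity of crossings → odd ⇒ inside.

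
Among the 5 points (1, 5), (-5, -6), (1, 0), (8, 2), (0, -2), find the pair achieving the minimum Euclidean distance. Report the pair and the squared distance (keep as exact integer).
Pair = ((1, 0), (0, -2)); squared distance = 5

Compute all C(5, 2) = 10 pairwise squared distances (x_i − x_j)² + (y_i − y_j)². The minimum is 5, attained by the pair ((1, 0), (0, -2)).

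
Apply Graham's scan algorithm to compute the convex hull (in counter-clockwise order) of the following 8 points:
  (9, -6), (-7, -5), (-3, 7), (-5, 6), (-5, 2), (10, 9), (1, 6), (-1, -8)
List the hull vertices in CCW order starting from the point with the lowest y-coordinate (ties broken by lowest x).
Hull (CCW) = [(-1, -8), (9, -6), (10, 9), (-3, 7), (-5, 6), (-7, -5)]

Graham scan procedure:
  1. Find the pivot p₀ = point with lowest y (tie → lowest x): (-1, -8).
  2. Sort the remaining points by polar angle around p₀.
  3. Walk through sorted points, maintaining a stack; pop the top while the last three entries make a non-left turn (cross product ≤ 0).
  4. Final stack is the convex hull in CCW order: (-1, -8), (9, -6), (10, 9), (-3, 7), (-5, 6), (-7, -5).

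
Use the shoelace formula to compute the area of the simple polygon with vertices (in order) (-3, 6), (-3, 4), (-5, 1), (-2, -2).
Area = 17/2

Shoelace formula: Area = (1/2) |Σ_i (x_i · y_{i+1} − x_{i+1} · y_i)| (indices mod n). Compute each cross term:
  (-3)(4) − (-3)(6) = 6
  (-3)(1) − (-5)(4) = 17
  (-5)(-2) − (-2)(1) = 12
  (-2)(6) − (-3)(-2) = -18
Sum = 17, so (signed) Area = 17/2 = 17/2, |Area| = 17/2.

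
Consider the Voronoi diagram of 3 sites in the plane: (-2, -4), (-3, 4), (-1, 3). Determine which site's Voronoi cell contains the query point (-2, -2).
Nearest site = (-2, -4)

The Voronoi cell of site s contains exactly those query points closer to s than to any other site. Compute squared distances from q = (-2, -2) to each site:
  (-2 − -2)² + (-4 − -2)² = 4
  (-1 − -2)² + (3 − -2)² = 26
  (-3 − -2)² + (4 − -2)² = 37
Minimum is attained by (-2, -4), so q lies in its Voronoi cell.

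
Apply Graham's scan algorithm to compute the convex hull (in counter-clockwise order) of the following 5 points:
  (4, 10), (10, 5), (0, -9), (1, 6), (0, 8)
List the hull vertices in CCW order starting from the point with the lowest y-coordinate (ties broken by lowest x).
Hull (CCW) = [(0, -9), (10, 5), (4, 10), (0, 8)]

Graham scan procedure:
  1. Find the pivot p₀ = point with lowest y (tie → lowest x): (0, -9).
  2. Sort the remaining points by polar angle around p₀.
  3. Walk through sorted points, maintaining a stack; pop the top while the last three entries make a non-left turn (cross product ≤ 0).
  4. Final stack is the convex hull in CCW order: (0, -9), (10, 5), (4, 10), (0, 8).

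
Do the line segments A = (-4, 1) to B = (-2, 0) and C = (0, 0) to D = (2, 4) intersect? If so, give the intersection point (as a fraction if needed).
No (intersection of containing lines falls outside at least one segment)

Parametrize and solve: t = 9/5, s = -1/5. At least one of these is outside [0, 1], so the segments do not intersect.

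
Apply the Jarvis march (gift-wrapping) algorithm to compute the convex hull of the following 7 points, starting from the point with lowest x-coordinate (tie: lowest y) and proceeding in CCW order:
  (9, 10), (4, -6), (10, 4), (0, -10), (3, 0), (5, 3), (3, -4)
Hull (CCW) = [(0, -10), (4, -6), (10, 4), (9, 10), (3, 0)]

Jarvis march: at each step, from the current hull vertex p, select the next vertex q as the point such that every other point lies strictly to the left of (or on) the directed line p → q. (Equivalently: for every other point r, the cross product (q − p) × (r − p) ≥ 0.)
Starting point (lowest x, tie lowest y): (0, -10). Wrap until returning to start. Resulting hull: (0, -10), (4, -6), (10, 4), (9, 10), (3, 0).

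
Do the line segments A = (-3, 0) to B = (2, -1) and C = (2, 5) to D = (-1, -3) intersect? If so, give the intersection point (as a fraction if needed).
Yes; intersection at (-4/43, -25/43) (t = 25/43 on AB, s = 30/43 on CD)

Parametrize AB as A + t(B − A) = (-3 + 5 t, 0 + -1 t) and CD as C + s(D − C) = (2 + -3 s, 5 + -8 s). Solve the linear system for (t, s). Determinant = 43 ≠ 0, so a unique intersection of the containing lines exists. Solution: t = 25/43, s = 30/43 — both in [0, 1], so the segments cross. Intersection point: (-4/43, -25/43).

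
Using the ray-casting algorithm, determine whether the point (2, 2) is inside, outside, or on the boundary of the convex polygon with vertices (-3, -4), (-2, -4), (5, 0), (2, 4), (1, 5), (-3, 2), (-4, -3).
The point (2, 2) lies strictly inside the polygon

Cast a horizontal ray to the right from the query point and count how many polygon edges it crosses (each edge strictly once or zero times, handled with the usual half-open convention). 
Parity of crossings → odd ⇒ inside.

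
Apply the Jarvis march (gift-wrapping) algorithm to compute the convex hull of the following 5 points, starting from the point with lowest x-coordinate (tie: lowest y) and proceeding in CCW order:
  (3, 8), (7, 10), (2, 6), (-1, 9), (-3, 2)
Hull (CCW) = [(-3, 2), (7, 10), (-1, 9)]

Jarvis march: at each step, from the current hull vertex p, select the next vertex q as the point such that every other point lies strictly to the left of (or on) the directed line p → q. (Equivalently: for every other point r, the cross product (q − p) × (r − p) ≥ 0.)
Starting point (lowest x, tie lowest y): (-3, 2). Wrap until returning to start. Resulting hull: (-3, 2), (7, 10), (-1, 9).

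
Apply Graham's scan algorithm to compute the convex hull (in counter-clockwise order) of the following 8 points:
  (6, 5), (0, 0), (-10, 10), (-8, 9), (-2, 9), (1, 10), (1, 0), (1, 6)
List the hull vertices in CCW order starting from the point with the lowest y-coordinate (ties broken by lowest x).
Hull (CCW) = [(0, 0), (1, 0), (6, 5), (1, 10), (-10, 10)]

Graham scan procedure:
  1. Find the pivot p₀ = point with lowest y (tie → lowest x): (0, 0).
  2. Sort the remaining points by polar angle around p₀.
  3. Walk through sorted points, maintaining a stack; pop the top while the last three entries make a non-left turn (cross product ≤ 0).
  4. Final stack is the convex hull in CCW order: (0, 0), (1, 0), (6, 5), (1, 10), (-10, 10).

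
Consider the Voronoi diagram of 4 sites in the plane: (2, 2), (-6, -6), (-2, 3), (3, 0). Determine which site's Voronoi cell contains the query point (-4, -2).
Nearest site = (-6, -6)

The Voronoi cell of site s contains exactly those query points closer to s than to any other site. Compute squared distances from q = (-4, -2) to each site:
  (-6 − -4)² + (-6 − -2)² = 20
  (-2 − -4)² + (3 − -2)² = 29
  (2 − -4)² + (2 − -2)² = 52
  (3 − -4)² + (0 − -2)² = 53
Minimum is attained by (-6, -6), so q lies in its Voronoi cell.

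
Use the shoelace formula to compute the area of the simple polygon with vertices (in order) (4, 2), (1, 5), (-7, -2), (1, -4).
Area = 99/2

Shoelace formula: Area = (1/2) |Σ_i (x_i · y_{i+1} − x_{i+1} · y_i)| (indices mod n). Compute each cross term:
  (4)(5) − (1)(2) = 18
  (1)(-2) − (-7)(5) = 33
  (-7)(-4) − (1)(-2) = 30
  (1)(2) − (4)(-4) = 18
Sum = 99, so (signed) Area = 99/2 = 99/2, |Area| = 99/2.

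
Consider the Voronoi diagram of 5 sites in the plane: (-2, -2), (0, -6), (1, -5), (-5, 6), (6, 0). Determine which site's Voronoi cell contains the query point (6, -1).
Nearest site = (6, 0)

The Voronoi cell of site s contains exactly those query points closer to s than to any other site. Compute squared distances from q = (6, -1) to each site:
  (6 − 6)² + (0 − -1)² = 1
  (1 − 6)² + (-5 − -1)² = 41
  (0 − 6)² + (-6 − -1)² = 61
  (-2 − 6)² + (-2 − -1)² = 65
  (-5 − 6)² + (6 − -1)² = 170
Minimum is attained by (6, 0), so q lies in its Voronoi cell.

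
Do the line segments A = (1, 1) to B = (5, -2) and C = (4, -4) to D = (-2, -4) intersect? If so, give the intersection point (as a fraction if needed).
No (intersection of containing lines falls outside at least one segment)

Parametrize and solve: t = 5/3, s = -11/18. At least one of these is outside [0, 1], so the segments do not intersect.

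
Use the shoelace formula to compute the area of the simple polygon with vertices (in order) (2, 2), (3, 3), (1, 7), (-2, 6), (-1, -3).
Area = 27

Shoelace formula: Area = (1/2) |Σ_i (x_i · y_{i+1} − x_{i+1} · y_i)| (indices mod n). Compute each cross term:
  (2)(3) − (3)(2) = 0
  (3)(7) − (1)(3) = 18
  (1)(6) − (-2)(7) = 20
  (-2)(-3) − (-1)(6) = 12
  (-1)(2) − (2)(-3) = 4
Sum = 54, so (signed) Area = 54/2 = 27, |Area| = 27.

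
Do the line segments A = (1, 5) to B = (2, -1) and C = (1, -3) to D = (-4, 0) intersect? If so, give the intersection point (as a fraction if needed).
No (intersection of containing lines falls outside at least one segment)

Parametrize and solve: t = 40/27, s = -8/27. At least one of these is outside [0, 1], so the segments do not intersect.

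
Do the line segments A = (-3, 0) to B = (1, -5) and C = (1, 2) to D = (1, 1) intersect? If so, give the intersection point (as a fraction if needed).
No (intersection of containing lines falls outside at least one segment)

Parametrize and solve: t = 1, s = 7. At least one of these is outside [0, 1], so the segments do not intersect.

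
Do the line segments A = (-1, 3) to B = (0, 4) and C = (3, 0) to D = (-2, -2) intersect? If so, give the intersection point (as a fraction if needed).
No (intersection of containing lines falls outside at least one segment)

Parametrize and solve: t = -23/3, s = 7/3. At least one of these is outside [0, 1], so the segments do not intersect.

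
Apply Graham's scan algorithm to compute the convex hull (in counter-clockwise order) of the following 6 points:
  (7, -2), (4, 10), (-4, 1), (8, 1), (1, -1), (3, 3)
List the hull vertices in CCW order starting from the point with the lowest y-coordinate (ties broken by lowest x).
Hull (CCW) = [(7, -2), (8, 1), (4, 10), (-4, 1), (1, -1)]

Graham scan procedure:
  1. Find the pivot p₀ = point with lowest y (tie → lowest x): (7, -2).
  2. Sort the remaining points by polar angle around p₀.
  3. Walk through sorted points, maintaining a stack; pop the top while the last three entries make a non-left turn (cross product ≤ 0).
  4. Final stack is the convex hull in CCW order: (7, -2), (8, 1), (4, 10), (-4, 1), (1, -1).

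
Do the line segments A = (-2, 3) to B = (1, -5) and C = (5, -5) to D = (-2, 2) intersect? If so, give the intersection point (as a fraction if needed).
Yes; intersection at (-7/5, 7/5) (t = 1/5 on AB, s = 32/35 on CD)

Parametrize AB as A + t(B − A) = (-2 + 3 t, 3 + -8 t) and CD as C + s(D − C) = (5 + -7 s, -5 + 7 s). Solve the linear system for (t, s). Determinant = 35 ≠ 0, so a unique intersection of the containing lines exists. Solution: t = 1/5, s = 32/35 — both in [0, 1], so the segments cross. Intersection point: (-7/5, 7/5).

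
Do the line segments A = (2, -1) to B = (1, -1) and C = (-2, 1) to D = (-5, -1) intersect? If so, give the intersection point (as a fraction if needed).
No (intersection of containing lines falls outside at least one segment)

Parametrize and solve: t = 7, s = 1. At least one of these is outside [0, 1], so the segments do not intersect.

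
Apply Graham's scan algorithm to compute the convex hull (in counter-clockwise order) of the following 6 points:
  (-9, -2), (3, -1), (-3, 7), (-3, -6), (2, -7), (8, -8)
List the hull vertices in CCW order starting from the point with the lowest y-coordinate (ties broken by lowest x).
Hull (CCW) = [(8, -8), (3, -1), (-3, 7), (-9, -2), (-3, -6), (2, -7)]

Graham scan procedure:
  1. Find the pivot p₀ = point with lowest y (tie → lowest x): (8, -8).
  2. Sort the remaining points by polar angle around p₀.
  3. Walk through sorted points, maintaining a stack; pop the top while the last three entries make a non-left turn (cross product ≤ 0).
  4. Final stack is the convex hull in CCW order: (8, -8), (3, -1), (-3, 7), (-9, -2), (-3, -6), (2, -7).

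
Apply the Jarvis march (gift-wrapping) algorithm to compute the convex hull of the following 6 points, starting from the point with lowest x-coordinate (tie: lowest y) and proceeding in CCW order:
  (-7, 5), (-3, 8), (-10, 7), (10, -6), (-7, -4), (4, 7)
Hull (CCW) = [(-10, 7), (-7, -4), (10, -6), (4, 7), (-3, 8)]

Jarvis march: at each step, from the current hull vertex p, select the next vertex q as the point such that every other point lies strictly to the left of (or on) the directed line p → q. (Equivalently: for every other point r, the cross product (q − p) × (r − p) ≥ 0.)
Starting point (lowest x, tie lowest y): (-10, 7). Wrap until returning to start. Resulting hull: (-10, 7), (-7, -4), (10, -6), (4, 7), (-3, 8).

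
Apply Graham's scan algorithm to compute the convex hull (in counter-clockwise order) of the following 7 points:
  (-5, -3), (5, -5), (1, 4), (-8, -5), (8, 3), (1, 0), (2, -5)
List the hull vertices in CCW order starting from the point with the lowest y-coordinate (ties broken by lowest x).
Hull (CCW) = [(-8, -5), (5, -5), (8, 3), (1, 4)]

Graham scan procedure:
  1. Find the pivot p₀ = point with lowest y (tie → lowest x): (-8, -5).
  2. Sort the remaining points by polar angle around p₀.
  3. Walk through sorted points, maintaining a stack; pop the top while the last three entries make a non-left turn (cross product ≤ 0).
  4. Final stack is the convex hull in CCW order: (-8, -5), (5, -5), (8, 3), (1, 4).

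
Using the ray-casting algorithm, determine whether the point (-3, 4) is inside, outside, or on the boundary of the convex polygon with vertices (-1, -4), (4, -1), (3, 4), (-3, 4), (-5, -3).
The point (-3, 4) lies on the polygon boundary

Boundary check: the query satisfies the collinearity and bounding-box conditions for some polygon edge, so it lies exactly on the boundary.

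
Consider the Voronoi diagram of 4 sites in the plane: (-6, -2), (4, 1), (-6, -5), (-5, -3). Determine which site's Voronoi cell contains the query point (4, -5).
Nearest site = (4, 1)

The Voronoi cell of site s contains exactly those query points closer to s than to any other site. Compute squared distances from q = (4, -5) to each site:
  (4 − 4)² + (1 − -5)² = 36
  (-5 − 4)² + (-3 − -5)² = 85
  (-6 − 4)² + (-5 − -5)² = 100
  (-6 − 4)² + (-2 − -5)² = 109
Minimum is attained by (4, 1), so q lies in its Voronoi cell.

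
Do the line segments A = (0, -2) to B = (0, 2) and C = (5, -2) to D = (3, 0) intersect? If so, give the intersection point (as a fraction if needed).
No (intersection of containing lines falls outside at least one segment)

Parametrize and solve: t = 5/4, s = 5/2. At least one of these is outside [0, 1], so the segments do not intersect.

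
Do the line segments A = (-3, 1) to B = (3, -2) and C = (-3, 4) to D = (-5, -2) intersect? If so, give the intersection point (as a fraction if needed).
No (intersection of containing lines falls outside at least one segment)

Parametrize and solve: t = -1/7, s = 3/7. At least one of these is outside [0, 1], so the segments do not intersect.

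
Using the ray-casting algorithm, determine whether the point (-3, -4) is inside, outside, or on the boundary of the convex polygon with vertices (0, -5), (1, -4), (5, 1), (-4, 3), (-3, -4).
The point (-3, -4) lies on the polygon boundary

Boundary check: the query satisfies the collinearity and bounding-box conditions for some polygon edge, so it lies exactly on the boundary.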